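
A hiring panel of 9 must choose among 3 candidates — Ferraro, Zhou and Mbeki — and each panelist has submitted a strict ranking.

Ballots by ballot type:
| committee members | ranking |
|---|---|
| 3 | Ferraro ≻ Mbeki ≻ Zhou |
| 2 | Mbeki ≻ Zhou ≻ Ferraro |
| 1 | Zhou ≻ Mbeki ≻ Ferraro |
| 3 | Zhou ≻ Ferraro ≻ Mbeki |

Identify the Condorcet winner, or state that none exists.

Pairwise majorities:
Ferraro–Zhou: Zhou 6–3.
Ferraro vs Mbeki: Ferraro, 6–3.
Zhou vs Mbeki: Zhou preferred on 1+3 = 4 ballots; Mbeki wins 5–4.
Each candidate drops at least one matchup (Ferraro loses to Zhou; Zhou loses to Mbeki; Mbeki loses to Ferraro); the cycle Ferraro > Mbeki > Zhou > Ferraro rules out a Condorcet winner.

none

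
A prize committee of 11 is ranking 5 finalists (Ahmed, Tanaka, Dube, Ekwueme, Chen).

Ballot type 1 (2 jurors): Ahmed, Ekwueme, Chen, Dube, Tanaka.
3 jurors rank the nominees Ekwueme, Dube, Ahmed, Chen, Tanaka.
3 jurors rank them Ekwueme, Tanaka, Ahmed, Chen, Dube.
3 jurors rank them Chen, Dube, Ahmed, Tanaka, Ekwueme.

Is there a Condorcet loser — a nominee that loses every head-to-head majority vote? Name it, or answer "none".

Pairwise majorities:
Ahmed vs Tanaka: 8 to 3, Ahmed.
Ahmed vs Dube: Dube wins 6–5.
Ahmed vs Ekwueme: Ekwueme wins 6–5.
Ahmed vs Chen: Ahmed wins 8–3.
Tanaka vs Dube: 3 for Tanaka, 8 for Dube — Dube by 8–3.
Tanaka vs Ekwueme: Tanaka preferred on 3 ballots; Ekwueme wins 8–3.
Tanaka vs Chen: Chen wins 8–3.
Dube vs Ekwueme: Dube preferred on 3 ballots; Ekwueme wins 8–3.
Dube vs Chen: 3 for Dube, 8 for Chen — Chen by 8–3.
Ekwueme vs Chen: Ekwueme is ranked higher on 2+3+3 = 8 ballots, Chen on 3. Ekwueme wins 8–3.
Tanaka is beaten in every head-to-head and is the Condorcet loser.

Tanaka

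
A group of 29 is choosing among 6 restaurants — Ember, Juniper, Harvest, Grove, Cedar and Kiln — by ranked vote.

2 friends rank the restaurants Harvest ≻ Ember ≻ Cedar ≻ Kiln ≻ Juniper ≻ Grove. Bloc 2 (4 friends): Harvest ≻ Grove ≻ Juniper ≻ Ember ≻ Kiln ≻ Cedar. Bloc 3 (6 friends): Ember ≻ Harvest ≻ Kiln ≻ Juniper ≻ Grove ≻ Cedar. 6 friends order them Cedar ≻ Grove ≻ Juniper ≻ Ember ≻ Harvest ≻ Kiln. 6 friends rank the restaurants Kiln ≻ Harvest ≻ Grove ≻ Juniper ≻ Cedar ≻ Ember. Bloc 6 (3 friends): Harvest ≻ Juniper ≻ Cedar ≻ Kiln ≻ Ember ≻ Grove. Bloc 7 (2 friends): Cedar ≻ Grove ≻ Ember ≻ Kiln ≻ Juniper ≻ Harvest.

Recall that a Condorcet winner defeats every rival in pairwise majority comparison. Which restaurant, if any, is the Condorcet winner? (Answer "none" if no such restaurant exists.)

Head-to-head results (29 friends):
Ember vs Juniper: Juniper, 19–10.
Ember–Harvest: Harvest 15–14.
Ember vs Grove: Grove, 18–11.
Ember–Cedar: Cedar 17–12.
Ember vs Kiln: Ember wins 20–9.
Juniper–Harvest: Harvest 21–8.
Juniper vs Grove: Grove wins 18–11.
Juniper vs Cedar: Juniper, 19–10.
Juniper vs Kiln: Kiln, 16–13.
Harvest vs Grove: Harvest wins 21–8.
Harvest vs Cedar: Harvest wins 21–8.
Harvest–Kiln: Harvest 21–8.
Grove vs Cedar: Grove wins 16–13.
Grove vs Kiln: Kiln wins 17–12.
Cedar–Kiln: Kiln 16–13.
Harvest wins every pairwise contest, so Harvest is the Condorcet winner.

Harvest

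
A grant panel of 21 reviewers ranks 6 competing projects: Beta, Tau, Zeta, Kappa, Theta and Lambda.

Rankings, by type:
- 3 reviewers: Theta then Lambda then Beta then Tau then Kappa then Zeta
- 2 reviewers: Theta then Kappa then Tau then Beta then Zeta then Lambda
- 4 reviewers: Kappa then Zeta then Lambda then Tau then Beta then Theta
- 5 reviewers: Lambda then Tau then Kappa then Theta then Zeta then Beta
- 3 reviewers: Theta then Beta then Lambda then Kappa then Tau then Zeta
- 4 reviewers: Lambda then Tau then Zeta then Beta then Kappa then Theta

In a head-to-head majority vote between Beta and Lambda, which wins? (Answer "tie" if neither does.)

Ballots ranking Beta above Lambda: 2 + 3 = 5.
Ballots ranking Lambda above Beta: 21 − 5 = 16.
Lambda wins the head-to-head 16–5.

Lambda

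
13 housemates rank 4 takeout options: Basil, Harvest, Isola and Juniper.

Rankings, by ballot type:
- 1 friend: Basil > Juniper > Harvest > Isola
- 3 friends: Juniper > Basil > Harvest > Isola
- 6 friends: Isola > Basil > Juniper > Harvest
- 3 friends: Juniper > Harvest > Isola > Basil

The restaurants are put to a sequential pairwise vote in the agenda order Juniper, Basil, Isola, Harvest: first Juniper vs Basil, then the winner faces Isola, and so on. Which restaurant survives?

Round 1: Juniper vs Basil — 6–7, Basil advances.
Round 2: Basil vs Isola — 4–9, Isola advances.
Round 3: Isola vs Harvest — 6–7, Harvest advances.
The agenda winner is Harvest.

Harvest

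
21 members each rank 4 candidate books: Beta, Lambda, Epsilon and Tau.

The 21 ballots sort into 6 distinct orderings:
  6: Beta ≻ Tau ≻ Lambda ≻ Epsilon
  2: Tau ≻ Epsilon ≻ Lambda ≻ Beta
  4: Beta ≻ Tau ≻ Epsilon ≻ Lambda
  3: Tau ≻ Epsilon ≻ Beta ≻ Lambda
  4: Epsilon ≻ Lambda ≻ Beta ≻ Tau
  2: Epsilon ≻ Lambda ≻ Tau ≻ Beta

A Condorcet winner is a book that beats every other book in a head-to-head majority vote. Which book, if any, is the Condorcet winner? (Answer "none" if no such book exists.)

none

Check each pair by majority over 21 ballots:
Beta vs Lambda: 6+4+3 = 13 for Beta, 8 for Lambda — Beta by 13–8.
Beta vs Epsilon: Beta preferred on 6+4 = 10 ballots; Epsilon wins 11–10.
Beta vs Tau: Beta preferred on 6+4+4 = 14 ballots; Beta wins 14–7.
Lambda vs Epsilon: Lambda preferred on 6 ballots; Epsilon wins 15–6.
Lambda vs Tau: Lambda is ranked higher on 4+2 = 6 ballots, Tau on 15. Tau wins 15–6.
Epsilon vs Tau: Epsilon preferred on 4+2 = 6 ballots; Tau wins 15–6.
No book is unbeaten: Beta loses to Epsilon; Lambda loses to Beta; Epsilon loses to Tau; Tau loses to Beta. In particular Beta → Tau → Epsilon → Beta is a majority cycle — no Condorcet winner exists.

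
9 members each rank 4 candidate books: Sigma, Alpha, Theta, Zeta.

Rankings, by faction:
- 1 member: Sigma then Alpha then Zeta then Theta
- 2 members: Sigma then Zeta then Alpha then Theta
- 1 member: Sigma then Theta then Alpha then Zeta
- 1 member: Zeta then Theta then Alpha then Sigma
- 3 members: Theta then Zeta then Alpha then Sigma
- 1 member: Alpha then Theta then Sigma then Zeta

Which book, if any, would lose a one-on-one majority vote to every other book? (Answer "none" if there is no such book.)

none

Pairwise majorities:
Sigma vs Alpha: Alpha, 5–4.
Sigma vs Theta: Theta, 5–4.
Sigma vs Zeta: 1+2+1+1 = 5 for Sigma, 4 for Zeta — Sigma by 5–4.
Alpha vs Theta: Theta, 5–4.
Alpha vs Zeta: 3 to 6, Zeta.
Theta vs Zeta: Theta wins 5–4.
Every book wins at least one matchup (Sigma beats Zeta; Alpha beats Sigma; Theta beats Sigma; Zeta beats Alpha), so there is no Condorcet loser.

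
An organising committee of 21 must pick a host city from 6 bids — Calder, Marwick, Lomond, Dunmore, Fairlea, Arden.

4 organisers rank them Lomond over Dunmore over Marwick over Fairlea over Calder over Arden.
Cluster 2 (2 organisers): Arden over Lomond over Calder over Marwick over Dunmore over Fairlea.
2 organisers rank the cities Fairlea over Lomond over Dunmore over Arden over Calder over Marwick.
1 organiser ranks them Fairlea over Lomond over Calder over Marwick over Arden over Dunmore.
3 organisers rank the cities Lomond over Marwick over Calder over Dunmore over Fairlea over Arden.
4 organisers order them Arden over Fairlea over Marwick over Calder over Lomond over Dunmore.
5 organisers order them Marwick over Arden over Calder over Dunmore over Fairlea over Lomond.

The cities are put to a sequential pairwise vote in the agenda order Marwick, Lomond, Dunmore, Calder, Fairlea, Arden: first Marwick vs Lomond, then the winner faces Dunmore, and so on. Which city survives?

Arden

Round 1: Marwick vs Lomond — 9–12, Lomond advances.
Round 2: Lomond vs Dunmore — 16–5, Lomond advances.
Round 3: Lomond vs Calder — 12–9, Lomond advances.
Round 4: Lomond vs Fairlea — 9–12, Fairlea advances.
Round 5: Fairlea vs Arden — 10–11, Arden advances.
Arden survives the agenda.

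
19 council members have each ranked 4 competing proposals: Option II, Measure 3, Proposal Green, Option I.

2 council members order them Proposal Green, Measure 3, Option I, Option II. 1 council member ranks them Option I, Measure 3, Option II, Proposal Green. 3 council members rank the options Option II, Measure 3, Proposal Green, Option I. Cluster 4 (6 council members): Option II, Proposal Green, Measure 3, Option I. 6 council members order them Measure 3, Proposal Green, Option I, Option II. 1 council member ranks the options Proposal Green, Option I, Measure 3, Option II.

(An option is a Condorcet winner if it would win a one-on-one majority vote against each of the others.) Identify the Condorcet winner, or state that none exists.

Head-to-head results (19 council members):
Option II vs Measure 3: Measure 3, 10–9.
Option II–Proposal Green: Option II 10–9.
Option II vs Option I: Option I, 10–9.
Measure 3 vs Proposal Green: Measure 3 wins 10–9.
Measure 3–Option I: Measure 3 17–2.
Proposal Green vs Option I: Proposal Green, 18–1.
Only Measure 3 has no losses; Measure 3 is the Condorcet winner.

Measure 3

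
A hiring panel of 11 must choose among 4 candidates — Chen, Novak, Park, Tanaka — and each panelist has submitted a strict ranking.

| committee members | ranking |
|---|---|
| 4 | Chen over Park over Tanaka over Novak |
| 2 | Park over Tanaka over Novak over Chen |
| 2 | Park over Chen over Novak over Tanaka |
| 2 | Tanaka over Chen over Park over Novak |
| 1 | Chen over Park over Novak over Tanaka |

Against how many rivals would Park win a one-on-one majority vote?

2

Park against each rival (11 committee members):
Park vs Chen: Chen wins 7–4.
Park vs Novak: Park wins 11–0.
Park vs Tanaka: Park wins 9–2.
Park beats Novak, Tanaka; loses to Chen — 2 pairwise wins.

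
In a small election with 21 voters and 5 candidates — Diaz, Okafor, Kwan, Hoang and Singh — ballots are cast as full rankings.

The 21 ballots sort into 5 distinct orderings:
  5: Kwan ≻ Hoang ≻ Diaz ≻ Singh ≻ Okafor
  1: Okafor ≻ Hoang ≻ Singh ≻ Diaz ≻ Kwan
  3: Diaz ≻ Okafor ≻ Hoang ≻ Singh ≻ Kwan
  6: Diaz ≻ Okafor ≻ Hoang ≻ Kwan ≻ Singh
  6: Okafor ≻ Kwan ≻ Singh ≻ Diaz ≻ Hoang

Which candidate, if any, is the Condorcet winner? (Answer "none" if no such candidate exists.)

none

Head-to-head results (21 voters):
Diaz vs Okafor: 14 to 7, Diaz.
Diaz vs Kwan: 1+3+6 = 10 for Diaz, 11 for Kwan — Kwan by 11–10.
Diaz vs Hoang: 3+6+6 = 15 for Diaz, 6 for Hoang — Diaz by 15–6.
Diaz vs Singh: 14 to 7, Diaz.
Okafor vs Kwan: Okafor preferred on 1+3+6+6 = 16 ballots; Okafor wins 16–5.
Okafor vs Hoang: Okafor is ranked higher on 1+3+6+6 = 16 ballots, Hoang on 5. Okafor wins 16–5.
Okafor vs Singh: 1+3+6+6 = 16 for Okafor, 5 for Singh — Okafor by 16–5.
Kwan vs Hoang: 5+6 = 11 for Kwan, 10 for Hoang — Kwan by 11–10.
Kwan vs Singh: 5+6+6 = 17 for Kwan, 4 for Singh — Kwan by 17–4.
Hoang vs Singh: Hoang preferred on 5+1+3+6 = 15 ballots; Hoang wins 15–6.
No candidate is unbeaten: Diaz loses to Kwan; Okafor loses to Diaz; Kwan loses to Okafor; Hoang loses to Diaz; Singh loses to Diaz. In particular Diaz > Okafor > Kwan > Diaz is a majority cycle — no Condorcet winner exists.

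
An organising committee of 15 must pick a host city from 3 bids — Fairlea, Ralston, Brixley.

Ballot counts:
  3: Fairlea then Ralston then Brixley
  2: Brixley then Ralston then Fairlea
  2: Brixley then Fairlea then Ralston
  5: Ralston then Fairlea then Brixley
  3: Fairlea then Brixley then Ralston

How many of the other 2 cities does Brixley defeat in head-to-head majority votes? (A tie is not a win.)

0

Brixley against each rival (15 organisers):
Brixley vs Fairlea: 2+2 = 4 for Brixley, 11 for Fairlea — Fairlea by 11–4.
Brixley–Ralston: Ralston 8–7.
Brixley beats no one; loses to Fairlea, Ralston — 0 pairwise wins.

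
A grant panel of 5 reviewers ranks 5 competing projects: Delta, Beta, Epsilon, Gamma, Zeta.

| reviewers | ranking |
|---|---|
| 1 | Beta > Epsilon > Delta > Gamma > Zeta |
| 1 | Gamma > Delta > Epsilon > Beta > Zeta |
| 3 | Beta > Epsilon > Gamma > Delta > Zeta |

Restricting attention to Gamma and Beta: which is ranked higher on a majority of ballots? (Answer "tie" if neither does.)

Ballots ranking Gamma above Beta: 1.
Ballots ranking Beta above Gamma: 5 − 1 = 4.
Beta wins the head-to-head 4–1.

Beta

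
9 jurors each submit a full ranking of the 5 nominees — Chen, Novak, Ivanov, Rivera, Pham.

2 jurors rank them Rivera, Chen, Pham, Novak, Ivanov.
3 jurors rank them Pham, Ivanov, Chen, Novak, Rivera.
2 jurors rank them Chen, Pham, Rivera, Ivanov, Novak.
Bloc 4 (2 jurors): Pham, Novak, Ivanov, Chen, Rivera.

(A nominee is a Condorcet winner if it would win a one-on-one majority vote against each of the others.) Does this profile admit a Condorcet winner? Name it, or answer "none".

Head-to-head results (9 jurors):
Chen vs Novak: Chen is ranked higher on 2+3+2 = 7 ballots, Novak on 2. Chen wins 7–2.
Chen vs Ivanov: Chen is ranked higher on 2+2 = 4 ballots, Ivanov on 5. Ivanov wins 5–4.
Chen vs Rivera: Chen wins 7–2.
Chen vs Pham: Pham, 5–4.
Novak vs Ivanov: 2+2 = 4 for Novak, 5 for Ivanov — Ivanov by 5–4.
Novak vs Rivera: 3+2 = 5 for Novak, 4 for Rivera — Novak by 5–4.
Novak vs Pham: 0 for Novak, 9 for Pham — Pham by 9–0.
Ivanov vs Rivera: 3+2 = 5 for Ivanov, 4 for Rivera — Ivanov by 5–4.
Ivanov vs Pham: Pham wins 9–0.
Rivera vs Pham: 2 to 7, Pham.
Pham beats each of Chen, Novak, Ivanov, Rivera — Pham is the Condorcet winner.

Pham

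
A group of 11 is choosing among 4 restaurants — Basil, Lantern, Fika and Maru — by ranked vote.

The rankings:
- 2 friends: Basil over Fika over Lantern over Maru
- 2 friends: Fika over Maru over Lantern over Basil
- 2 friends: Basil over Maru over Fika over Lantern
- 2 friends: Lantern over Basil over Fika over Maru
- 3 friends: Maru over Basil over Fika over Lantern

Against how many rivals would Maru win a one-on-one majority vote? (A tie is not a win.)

Maru against each rival (11 friends):
Maru vs Basil: 5 to 6, Basil.
Maru vs Lantern: Maru wins 7–4.
Maru vs Fika: Fika wins 6–5.
Maru beats Lantern; loses to Basil, Fika — 1 pairwise win.

1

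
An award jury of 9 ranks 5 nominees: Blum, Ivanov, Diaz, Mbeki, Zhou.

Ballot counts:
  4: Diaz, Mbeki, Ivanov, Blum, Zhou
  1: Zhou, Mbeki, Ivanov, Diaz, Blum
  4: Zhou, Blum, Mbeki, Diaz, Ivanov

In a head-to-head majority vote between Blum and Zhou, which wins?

Ballots ranking Blum above Zhou: 4.
Ballots ranking Zhou above Blum: 9 − 4 = 5.
Zhou wins the head-to-head 5–4.

Zhou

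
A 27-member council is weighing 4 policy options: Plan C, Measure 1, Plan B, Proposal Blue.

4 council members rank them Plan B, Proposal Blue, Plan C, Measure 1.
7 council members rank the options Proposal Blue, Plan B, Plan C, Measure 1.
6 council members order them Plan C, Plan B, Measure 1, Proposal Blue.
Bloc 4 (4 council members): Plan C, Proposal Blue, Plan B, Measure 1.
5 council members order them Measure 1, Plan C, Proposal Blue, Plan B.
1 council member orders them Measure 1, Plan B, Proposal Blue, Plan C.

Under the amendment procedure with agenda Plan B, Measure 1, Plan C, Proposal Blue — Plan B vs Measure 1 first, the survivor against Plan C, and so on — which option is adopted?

Round 1: Plan B vs Measure 1 — 21–6, Plan B advances.
Round 2: Plan B vs Plan C — 12–15, Plan C advances.
Round 3: Plan C vs Proposal Blue — 15–12, Plan C advances.
Plan C survives the agenda.

Plan C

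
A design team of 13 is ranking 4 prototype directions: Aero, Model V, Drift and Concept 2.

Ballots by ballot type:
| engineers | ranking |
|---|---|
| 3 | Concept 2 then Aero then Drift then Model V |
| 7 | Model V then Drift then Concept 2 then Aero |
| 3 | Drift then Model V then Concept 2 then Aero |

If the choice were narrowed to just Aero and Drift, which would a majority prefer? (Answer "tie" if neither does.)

Drift

Ballots ranking Aero above Drift: 3.
Ballots ranking Drift above Aero: 13 − 3 = 10.
Drift wins the head-to-head 10–3.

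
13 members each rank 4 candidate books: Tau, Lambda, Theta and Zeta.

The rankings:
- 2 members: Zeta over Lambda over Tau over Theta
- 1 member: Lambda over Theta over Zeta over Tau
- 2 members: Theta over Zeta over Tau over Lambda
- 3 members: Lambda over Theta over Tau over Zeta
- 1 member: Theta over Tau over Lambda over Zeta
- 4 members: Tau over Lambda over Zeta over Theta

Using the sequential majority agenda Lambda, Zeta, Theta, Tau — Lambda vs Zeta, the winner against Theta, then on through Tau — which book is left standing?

Tau

Round 1: Lambda vs Zeta — 9–4, Lambda advances.
Round 2: Lambda vs Theta — 10–3, Lambda advances.
Round 3: Lambda vs Tau — 6–7, Tau advances.
Tau survives the agenda.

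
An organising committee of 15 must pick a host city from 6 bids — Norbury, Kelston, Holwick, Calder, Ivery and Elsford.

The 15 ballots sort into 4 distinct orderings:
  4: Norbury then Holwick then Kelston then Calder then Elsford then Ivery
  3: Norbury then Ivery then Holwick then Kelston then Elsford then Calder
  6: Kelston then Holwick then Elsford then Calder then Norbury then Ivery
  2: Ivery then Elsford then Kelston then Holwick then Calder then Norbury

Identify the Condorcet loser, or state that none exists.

Pairwise majorities:
Norbury vs Kelston: Kelston wins 8–7.
Norbury vs Holwick: 4+3 = 7 for Norbury, 8 for Holwick — Holwick by 8–7.
Norbury vs Calder: Norbury preferred on 4+3 = 7 ballots; Calder wins 8–7.
Norbury vs Ivery: 13 to 2, Norbury.
Norbury vs Elsford: 7 to 8, Elsford.
Kelston vs Holwick: Kelston is ranked higher on 6+2 = 8 ballots, Holwick on 7. Kelston wins 8–7.
Kelston vs Calder: Kelston wins 15–0.
Kelston vs Ivery: Kelston preferred on 4+6 = 10 ballots; Kelston wins 10–5.
Kelston vs Elsford: Kelston, 13–2.
Holwick vs Calder: Holwick preferred on 4+3+6+2 = 15 ballots; Holwick wins 15–0.
Holwick vs Ivery: Holwick is ranked higher on 4+6 = 10 ballots, Ivery on 5. Holwick wins 10–5.
Holwick vs Elsford: 4+3+6 = 13 for Holwick, 2 for Elsford — Holwick by 13–2.
Calder vs Ivery: Calder wins 10–5.
Calder vs Elsford: Elsford wins 11–4.
Ivery vs Elsford: Ivery is ranked higher on 3+2 = 5 ballots, Elsford on 10. Elsford wins 10–5.
Ivery is beaten in every head-to-head and is the Condorcet loser.

Ivery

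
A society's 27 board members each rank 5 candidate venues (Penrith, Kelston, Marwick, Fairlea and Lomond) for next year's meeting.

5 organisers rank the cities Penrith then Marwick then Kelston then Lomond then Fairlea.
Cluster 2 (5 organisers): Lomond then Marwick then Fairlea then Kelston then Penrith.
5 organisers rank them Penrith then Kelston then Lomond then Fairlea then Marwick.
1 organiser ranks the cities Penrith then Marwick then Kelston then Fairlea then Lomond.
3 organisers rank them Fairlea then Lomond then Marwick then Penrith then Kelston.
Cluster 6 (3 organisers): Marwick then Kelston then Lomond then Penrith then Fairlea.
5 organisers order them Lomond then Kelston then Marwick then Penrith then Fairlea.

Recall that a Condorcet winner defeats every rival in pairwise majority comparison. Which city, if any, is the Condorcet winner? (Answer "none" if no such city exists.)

none

Pairwise majorities:
Penrith vs Kelston: Penrith is ranked higher on 5+5+1+3 = 14 ballots, Kelston on 13. Penrith wins 14–13.
Penrith–Marwick: Marwick 16–11.
Penrith vs Fairlea: Penrith preferred on 5+5+1+3+5 = 19 ballots; Penrith wins 19–8.
Penrith vs Lomond: Lomond, 16–11.
Kelston vs Marwick: Marwick, 17–10.
Kelston–Fairlea: Kelston 19–8.
Kelston–Lomond: Kelston 14–13.
Marwick–Fairlea: Marwick 19–8.
Marwick vs Lomond: Marwick preferred on 5+1+3 = 9 ballots; Lomond wins 18–9.
Fairlea vs Lomond: 1+3 = 4 for Fairlea, 23 for Lomond — Lomond by 23–4.
Every city loses at least once (Penrith loses to Marwick; Kelston loses to Penrith; Marwick loses to Lomond; Fairlea loses to Penrith; Lomond loses to Kelston). The majority relation contains the cycle Penrith → Kelston → Lomond → Penrith, so there is no Condorcet winner.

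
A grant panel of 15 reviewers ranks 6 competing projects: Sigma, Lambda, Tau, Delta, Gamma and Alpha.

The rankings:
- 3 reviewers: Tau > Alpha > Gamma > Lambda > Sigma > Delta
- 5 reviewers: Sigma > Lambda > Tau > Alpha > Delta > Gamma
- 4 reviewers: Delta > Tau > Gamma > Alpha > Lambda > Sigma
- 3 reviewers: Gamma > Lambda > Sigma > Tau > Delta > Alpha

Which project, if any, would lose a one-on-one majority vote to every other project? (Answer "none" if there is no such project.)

none

Head-to-head results (15 reviewers):
Sigma vs Lambda: Sigma preferred on 5 ballots; Lambda wins 10–5.
Sigma vs Tau: Sigma is ranked higher on 5+3 = 8 ballots, Tau on 7. Sigma wins 8–7.
Sigma–Delta: Sigma 11–4.
Sigma vs Gamma: Gamma, 10–5.
Sigma vs Alpha: 8 to 7, Sigma.
Lambda vs Tau: Lambda wins 8–7.
Lambda vs Delta: Lambda is ranked higher on 3+5+3 = 11 ballots, Delta on 4. Lambda wins 11–4.
Lambda vs Gamma: 5 for Lambda, 10 for Gamma — Gamma by 10–5.
Lambda–Alpha: Lambda 8–7.
Tau vs Delta: 3+5+3 = 11 for Tau, 4 for Delta — Tau by 11–4.
Tau vs Gamma: Tau is ranked higher on 3+5+4 = 12 ballots, Gamma on 3. Tau wins 12–3.
Tau vs Alpha: Tau wins 15–0.
Delta vs Gamma: Delta, 9–6.
Delta–Alpha: Alpha 8–7.
Gamma vs Alpha: 7 to 8, Alpha.
Each project has at least one pairwise win (Sigma beats Tau; Lambda beats Sigma; Tau beats Delta; Delta beats Gamma; Gamma beats Sigma; Alpha beats Delta) — no Condorcet loser.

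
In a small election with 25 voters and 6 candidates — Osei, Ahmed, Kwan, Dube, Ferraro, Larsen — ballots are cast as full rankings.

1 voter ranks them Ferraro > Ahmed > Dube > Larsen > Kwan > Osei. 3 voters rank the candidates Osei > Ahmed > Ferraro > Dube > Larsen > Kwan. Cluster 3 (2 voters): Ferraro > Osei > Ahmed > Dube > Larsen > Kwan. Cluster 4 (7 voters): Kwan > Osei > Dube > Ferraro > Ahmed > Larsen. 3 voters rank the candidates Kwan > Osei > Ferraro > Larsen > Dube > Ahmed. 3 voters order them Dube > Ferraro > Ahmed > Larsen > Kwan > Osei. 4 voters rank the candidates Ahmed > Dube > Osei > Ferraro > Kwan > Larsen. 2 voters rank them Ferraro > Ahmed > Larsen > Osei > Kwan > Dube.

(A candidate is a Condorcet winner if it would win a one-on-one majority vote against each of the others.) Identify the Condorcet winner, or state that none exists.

none

Pairwise majorities:
Osei vs Ahmed: Osei, 15–10.
Osei vs Kwan: Kwan, 14–11.
Osei vs Dube: Osei, 17–8.
Osei vs Ferraro: Osei wins 17–8.
Osei–Larsen: Osei 19–6.
Ahmed vs Kwan: Ahmed wins 15–10.
Ahmed vs Dube: Dube, 13–12.
Ahmed–Ferraro: Ferraro 18–7.
Ahmed vs Larsen: Ahmed wins 22–3.
Kwan vs Dube: Dube, 13–12.
Kwan vs Ferraro: Ferraro wins 15–10.
Kwan–Larsen: Kwan 14–11.
Dube vs Ferraro: Dube, 14–11.
Dube vs Larsen: Dube wins 20–5.
Ferraro vs Larsen: Ferraro wins 25–0.
No candidate is unbeaten: Osei loses to Kwan; Ahmed loses to Osei; Kwan loses to Ahmed; Dube loses to Osei; Ferraro loses to Osei; Larsen loses to Osei. In particular Osei → Ahmed → Kwan → Osei is a majority cycle — no Condorcet winner exists.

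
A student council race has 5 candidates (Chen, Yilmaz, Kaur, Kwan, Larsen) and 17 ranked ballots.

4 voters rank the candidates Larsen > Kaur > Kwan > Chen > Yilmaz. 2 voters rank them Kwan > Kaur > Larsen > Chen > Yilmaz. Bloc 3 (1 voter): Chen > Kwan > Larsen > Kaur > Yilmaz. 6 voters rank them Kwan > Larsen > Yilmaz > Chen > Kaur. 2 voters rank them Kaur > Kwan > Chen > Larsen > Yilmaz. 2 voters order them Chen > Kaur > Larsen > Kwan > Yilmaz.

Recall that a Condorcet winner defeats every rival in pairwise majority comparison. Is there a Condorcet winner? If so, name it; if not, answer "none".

Pairwise majorities:
Chen–Yilmaz: Chen 11–6.
Chen–Kaur: Chen 9–8.
Chen vs Kwan: Kwan, 14–3.
Chen vs Larsen: Larsen, 12–5.
Yilmaz vs Kaur: Kaur, 11–6.
Yilmaz–Kwan: Kwan 17–0.
Yilmaz vs Larsen: Larsen wins 17–0.
Kaur vs Kwan: Kwan, 9–8.
Kaur–Larsen: Larsen 11–6.
Kwan–Larsen: Kwan 11–6.
Only Kwan has no losses; Kwan is the Condorcet winner.

Kwan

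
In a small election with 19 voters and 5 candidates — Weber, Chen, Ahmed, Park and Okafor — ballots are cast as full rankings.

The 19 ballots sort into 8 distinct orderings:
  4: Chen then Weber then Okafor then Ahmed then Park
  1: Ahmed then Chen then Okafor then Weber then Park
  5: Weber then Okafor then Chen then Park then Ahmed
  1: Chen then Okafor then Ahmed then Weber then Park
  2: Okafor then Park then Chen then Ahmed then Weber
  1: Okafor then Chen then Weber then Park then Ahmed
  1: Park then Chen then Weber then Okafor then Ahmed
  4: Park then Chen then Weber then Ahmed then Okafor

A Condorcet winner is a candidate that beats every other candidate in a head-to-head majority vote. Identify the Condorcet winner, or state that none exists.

Pairwise majorities:
Weber–Chen: Chen 14–5.
Weber vs Ahmed: 4+5+1+1+4 = 15 for Weber, 4 for Ahmed — Weber by 15–4.
Weber vs Park: 12 to 7, Weber.
Weber vs Okafor: 14 to 5, Weber.
Chen vs Ahmed: Chen wins 18–1.
Chen vs Park: Chen, 12–7.
Chen vs Okafor: 4+1+1+1+4 = 11 for Chen, 8 for Okafor — Chen by 11–8.
Ahmed vs Park: Park, 13–6.
Ahmed vs Okafor: Okafor, 14–5.
Park vs Okafor: 1+4 = 5 for Park, 14 for Okafor — Okafor by 14–5.
Only Chen has no losses; Chen is the Condorcet winner.

Chen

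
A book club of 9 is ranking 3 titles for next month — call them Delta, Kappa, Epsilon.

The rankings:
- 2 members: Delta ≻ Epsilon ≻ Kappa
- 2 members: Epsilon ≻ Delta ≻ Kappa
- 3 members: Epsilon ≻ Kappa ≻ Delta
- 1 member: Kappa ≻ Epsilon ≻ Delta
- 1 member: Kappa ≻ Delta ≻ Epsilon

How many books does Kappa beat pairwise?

1

Kappa against each rival (9 members):
Kappa vs Delta: 3+1+1 = 5 for Kappa, 4 for Delta — Kappa by 5–4.
Kappa vs Epsilon: Kappa is ranked higher on 1+1 = 2 ballots, Epsilon on 7. Epsilon wins 7–2.
Kappa beats Delta; loses to Epsilon — 1 pairwise win.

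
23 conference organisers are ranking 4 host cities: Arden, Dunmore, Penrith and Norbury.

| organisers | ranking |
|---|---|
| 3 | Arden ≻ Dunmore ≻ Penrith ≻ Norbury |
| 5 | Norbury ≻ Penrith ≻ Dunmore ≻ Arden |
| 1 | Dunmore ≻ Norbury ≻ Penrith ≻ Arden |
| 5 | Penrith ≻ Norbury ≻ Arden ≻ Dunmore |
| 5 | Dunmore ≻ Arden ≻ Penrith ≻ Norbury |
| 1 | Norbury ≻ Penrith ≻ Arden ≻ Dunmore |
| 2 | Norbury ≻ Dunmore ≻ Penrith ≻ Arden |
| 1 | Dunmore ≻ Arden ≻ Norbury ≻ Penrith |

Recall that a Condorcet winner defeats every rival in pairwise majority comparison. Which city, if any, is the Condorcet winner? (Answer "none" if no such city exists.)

none

Check each pair by majority over 23 ballots:
Arden vs Dunmore: Arden preferred on 3+5+1 = 9 ballots; Dunmore wins 14–9.
Arden vs Penrith: Arden is ranked higher on 3+5+1 = 9 ballots, Penrith on 14. Penrith wins 14–9.
Arden vs Norbury: Arden preferred on 3+5+1 = 9 ballots; Norbury wins 14–9.
Dunmore vs Penrith: Dunmore preferred on 3+1+5+2+1 = 12 ballots; Dunmore wins 12–11.
Dunmore vs Norbury: 10 to 13, Norbury.
Penrith vs Norbury: Penrith preferred on 3+5+5 = 13 ballots; Penrith wins 13–10.
Every city loses at least once (Arden loses to Dunmore; Dunmore loses to Norbury; Penrith loses to Dunmore; Norbury loses to Penrith). The majority relation contains the cycle Dunmore → Penrith → Norbury → Dunmore, so there is no Condorcet winner.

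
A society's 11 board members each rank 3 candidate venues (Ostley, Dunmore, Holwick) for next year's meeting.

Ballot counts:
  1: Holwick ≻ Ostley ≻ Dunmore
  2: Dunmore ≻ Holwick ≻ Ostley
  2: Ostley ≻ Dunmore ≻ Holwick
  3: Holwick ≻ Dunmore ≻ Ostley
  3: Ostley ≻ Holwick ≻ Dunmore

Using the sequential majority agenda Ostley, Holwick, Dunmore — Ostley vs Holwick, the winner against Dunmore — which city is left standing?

Holwick

Round 1: Ostley vs Holwick — 5–6, Holwick advances.
Round 2: Holwick vs Dunmore — 7–4, Holwick advances.
Holwick survives the agenda.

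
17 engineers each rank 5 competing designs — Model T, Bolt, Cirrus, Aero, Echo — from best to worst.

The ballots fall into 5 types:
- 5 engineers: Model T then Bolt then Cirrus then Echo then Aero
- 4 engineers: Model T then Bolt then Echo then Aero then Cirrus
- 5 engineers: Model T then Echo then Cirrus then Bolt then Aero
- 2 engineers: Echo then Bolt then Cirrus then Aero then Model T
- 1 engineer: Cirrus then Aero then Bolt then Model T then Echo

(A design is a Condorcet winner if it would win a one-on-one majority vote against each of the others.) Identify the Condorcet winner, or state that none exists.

Model T

Check each pair by majority over 17 ballots:
Model T vs Bolt: 14 to 3, Model T.
Model T vs Cirrus: 5+4+5 = 14 for Model T, 3 for Cirrus — Model T by 14–3.
Model T vs Aero: Model T preferred on 5+4+5 = 14 ballots; Model T wins 14–3.
Model T vs Echo: 5+4+5+1 = 15 for Model T, 2 for Echo — Model T by 15–2.
Bolt–Cirrus: Bolt 11–6.
Bolt–Aero: Bolt 16–1.
Bolt vs Echo: 5+4+1 = 10 for Bolt, 7 for Echo — Bolt by 10–7.
Cirrus–Aero: Cirrus 13–4.
Cirrus vs Echo: 6 to 11, Echo.
Aero vs Echo: 1 for Aero, 16 for Echo — Echo by 16–1.
Model T wins every pairwise contest, so Model T is the Condorcet winner.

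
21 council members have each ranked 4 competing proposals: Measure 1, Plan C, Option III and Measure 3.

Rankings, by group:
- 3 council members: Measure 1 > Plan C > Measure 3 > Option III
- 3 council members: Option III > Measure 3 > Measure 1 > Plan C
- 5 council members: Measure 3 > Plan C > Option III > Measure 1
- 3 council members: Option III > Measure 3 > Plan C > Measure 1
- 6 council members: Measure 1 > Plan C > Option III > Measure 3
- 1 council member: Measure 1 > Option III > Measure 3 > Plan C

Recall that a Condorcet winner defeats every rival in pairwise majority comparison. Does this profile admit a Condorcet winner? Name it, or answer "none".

none

Head-to-head results (21 council members):
Measure 1 vs Plan C: Measure 1 wins 13–8.
Measure 1–Option III: Option III 11–10.
Measure 1 vs Measure 3: Measure 3, 11–10.
Plan C–Option III: Plan C 14–7.
Plan C–Measure 3: Measure 3 12–9.
Option III vs Measure 3: Option III wins 13–8.
Every option loses at least once (Measure 1 loses to Option III; Plan C loses to Measure 1; Option III loses to Plan C; Measure 3 loses to Option III). The majority relation contains the cycle Measure 1 → Plan C → Option III → Measure 1, so there is no Condorcet winner.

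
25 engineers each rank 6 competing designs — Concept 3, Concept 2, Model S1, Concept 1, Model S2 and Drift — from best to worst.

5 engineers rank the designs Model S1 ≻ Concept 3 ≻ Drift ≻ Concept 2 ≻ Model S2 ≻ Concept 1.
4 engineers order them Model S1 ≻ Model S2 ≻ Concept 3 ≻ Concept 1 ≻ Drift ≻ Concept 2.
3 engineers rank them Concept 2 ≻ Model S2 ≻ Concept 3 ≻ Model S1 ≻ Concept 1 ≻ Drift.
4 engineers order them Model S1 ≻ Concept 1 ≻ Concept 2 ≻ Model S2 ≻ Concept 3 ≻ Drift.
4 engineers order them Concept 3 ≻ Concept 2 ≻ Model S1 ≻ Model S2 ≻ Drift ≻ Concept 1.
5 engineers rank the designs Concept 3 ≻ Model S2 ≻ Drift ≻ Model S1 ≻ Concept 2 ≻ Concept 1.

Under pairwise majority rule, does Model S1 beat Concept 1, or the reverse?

Ballots ranking Model S1 above Concept 1: 5 + 4 + 3 + 4 + 4 + 5 = 25.
Ballots ranking Concept 1 above Model S1: 25 − 25 = 0.
Model S1 wins the head-to-head 25–0.

Model S1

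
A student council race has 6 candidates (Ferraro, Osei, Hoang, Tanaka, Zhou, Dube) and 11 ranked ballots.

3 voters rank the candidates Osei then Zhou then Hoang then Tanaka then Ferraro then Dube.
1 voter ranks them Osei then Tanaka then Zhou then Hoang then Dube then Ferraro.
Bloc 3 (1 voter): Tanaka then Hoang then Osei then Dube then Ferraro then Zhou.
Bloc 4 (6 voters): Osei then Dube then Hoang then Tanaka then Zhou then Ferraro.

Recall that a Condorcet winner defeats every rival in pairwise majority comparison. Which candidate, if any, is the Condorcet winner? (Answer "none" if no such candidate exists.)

Head-to-head results (11 voters):
Ferraro vs Osei: Osei wins 11–0.
Ferraro–Hoang: Hoang 11–0.
Ferraro vs Tanaka: Tanaka wins 11–0.
Ferraro vs Zhou: Zhou, 10–1.
Ferraro–Dube: Dube 8–3.
Osei–Hoang: Osei 10–1.
Osei vs Tanaka: Osei wins 10–1.
Osei–Zhou: Osei 11–0.
Osei–Dube: Osei 11–0.
Hoang vs Tanaka: Hoang, 9–2.
Hoang–Zhou: Hoang 7–4.
Hoang vs Dube: Dube, 6–5.
Tanaka vs Zhou: Tanaka, 8–3.
Tanaka–Dube: Dube 6–5.
Zhou vs Dube: Dube, 7–4.
Only Osei has no losses; Osei is the Condorcet winner.

Osei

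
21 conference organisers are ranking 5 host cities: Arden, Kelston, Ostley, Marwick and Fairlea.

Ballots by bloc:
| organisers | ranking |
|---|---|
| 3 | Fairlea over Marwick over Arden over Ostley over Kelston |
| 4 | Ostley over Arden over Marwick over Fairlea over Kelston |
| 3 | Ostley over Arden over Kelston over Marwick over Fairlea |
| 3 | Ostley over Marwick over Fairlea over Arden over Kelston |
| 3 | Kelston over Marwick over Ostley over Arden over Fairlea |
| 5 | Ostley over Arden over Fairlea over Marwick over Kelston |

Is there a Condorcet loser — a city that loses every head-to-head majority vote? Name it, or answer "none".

Kelston

Pairwise majorities:
Arden–Kelston: Arden 18–3.
Arden vs Ostley: Ostley, 18–3.
Arden–Marwick: Arden 12–9.
Arden vs Fairlea: Arden wins 15–6.
Kelston vs Ostley: Kelston is ranked higher on 3 ballots, Ostley on 18. Ostley wins 18–3.
Kelston–Marwick: Marwick 15–6.
Kelston vs Fairlea: Fairlea wins 15–6.
Ostley vs Marwick: Ostley, 15–6.
Ostley vs Fairlea: Ostley is ranked higher on 4+3+3+3+5 = 18 ballots, Fairlea on 3. Ostley wins 18–3.
Marwick–Fairlea: Marwick 13–8.
Kelston is beaten in every head-to-head and is the Condorcet loser.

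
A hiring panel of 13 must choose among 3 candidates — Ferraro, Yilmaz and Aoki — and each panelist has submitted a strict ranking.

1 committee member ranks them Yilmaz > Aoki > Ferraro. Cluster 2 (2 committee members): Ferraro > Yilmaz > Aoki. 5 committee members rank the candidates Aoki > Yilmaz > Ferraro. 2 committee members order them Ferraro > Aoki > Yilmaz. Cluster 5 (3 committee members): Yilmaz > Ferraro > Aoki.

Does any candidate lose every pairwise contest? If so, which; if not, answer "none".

none

Pairwise majorities:
Ferraro vs Yilmaz: Yilmaz wins 9–4.
Ferraro vs Aoki: Ferraro is ranked higher on 2+2+3 = 7 ballots, Aoki on 6. Ferraro wins 7–6.
Yilmaz vs Aoki: Aoki, 7–6.
Each candidate has at least one pairwise win (Ferraro beats Aoki; Yilmaz beats Ferraro; Aoki beats Yilmaz) — no Condorcet loser.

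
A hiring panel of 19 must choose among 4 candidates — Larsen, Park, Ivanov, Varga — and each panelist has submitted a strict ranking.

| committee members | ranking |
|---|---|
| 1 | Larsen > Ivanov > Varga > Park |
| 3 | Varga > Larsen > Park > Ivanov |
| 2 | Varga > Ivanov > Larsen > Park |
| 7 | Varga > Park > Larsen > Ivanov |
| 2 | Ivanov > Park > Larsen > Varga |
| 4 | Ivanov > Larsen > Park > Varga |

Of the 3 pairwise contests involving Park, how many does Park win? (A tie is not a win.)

Park against each rival (19 committee members):
Park–Larsen: Larsen 10–9.
Park vs Ivanov: 10 to 9, Park.
Park vs Varga: Park preferred on 2+4 = 6 ballots; Varga wins 13–6.
Park beats Ivanov; loses to Larsen, Varga — 1 pairwise win.

1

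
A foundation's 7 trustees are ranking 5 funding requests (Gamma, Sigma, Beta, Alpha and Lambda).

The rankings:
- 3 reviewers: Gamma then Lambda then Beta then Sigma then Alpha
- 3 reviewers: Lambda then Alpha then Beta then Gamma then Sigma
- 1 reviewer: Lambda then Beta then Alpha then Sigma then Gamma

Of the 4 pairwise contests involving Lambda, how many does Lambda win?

4

Lambda against each rival (7 reviewers):
Lambda vs Gamma: Lambda preferred on 3+1 = 4 ballots; Lambda wins 4–3.
Lambda–Sigma: Lambda 7–0.
Lambda–Beta: Lambda 7–0.
Lambda vs Alpha: Lambda, 7–0.
Lambda beats Gamma, Sigma, Beta, Alpha — 4 pairwise wins.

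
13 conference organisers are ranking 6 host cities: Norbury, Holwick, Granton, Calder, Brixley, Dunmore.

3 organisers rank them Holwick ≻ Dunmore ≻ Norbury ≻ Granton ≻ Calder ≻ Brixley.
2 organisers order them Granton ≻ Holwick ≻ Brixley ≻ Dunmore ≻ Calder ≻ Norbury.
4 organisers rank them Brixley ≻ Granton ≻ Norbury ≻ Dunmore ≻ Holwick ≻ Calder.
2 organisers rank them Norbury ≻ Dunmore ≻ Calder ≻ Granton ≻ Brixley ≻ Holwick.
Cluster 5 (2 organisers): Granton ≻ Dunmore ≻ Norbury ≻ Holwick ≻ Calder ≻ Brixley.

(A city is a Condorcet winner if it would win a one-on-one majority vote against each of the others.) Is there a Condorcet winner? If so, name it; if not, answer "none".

Granton

Head-to-head results (13 organisers):
Norbury–Holwick: Norbury 8–5.
Norbury vs Granton: Granton wins 8–5.
Norbury vs Calder: Norbury wins 11–2.
Norbury–Brixley: Norbury 7–6.
Norbury–Dunmore: Dunmore 7–6.
Holwick vs Granton: Granton, 10–3.
Holwick–Calder: Holwick 11–2.
Holwick–Brixley: Holwick 7–6.
Holwick vs Dunmore: Dunmore wins 8–5.
Granton vs Calder: Granton, 11–2.
Granton vs Brixley: Granton, 9–4.
Granton vs Dunmore: Granton wins 8–5.
Calder vs Brixley: Calder, 7–6.
Calder vs Dunmore: Dunmore, 13–0.
Brixley vs Dunmore: Dunmore wins 7–6.
Granton defeats every rival head-to-head and is the Condorcet winner.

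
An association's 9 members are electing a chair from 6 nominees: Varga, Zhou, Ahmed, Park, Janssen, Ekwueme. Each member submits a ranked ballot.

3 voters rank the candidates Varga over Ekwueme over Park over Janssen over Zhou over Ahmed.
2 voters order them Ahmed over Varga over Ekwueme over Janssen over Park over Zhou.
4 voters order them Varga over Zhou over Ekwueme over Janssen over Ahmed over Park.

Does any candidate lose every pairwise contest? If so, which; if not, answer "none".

none

Pairwise majorities:
Varga vs Zhou: 3+2+4 = 9 for Varga, 0 for Zhou — Varga by 9–0.
Varga–Ahmed: Varga 7–2.
Varga vs Park: 3+2+4 = 9 for Varga, 0 for Park — Varga by 9–0.
Varga–Janssen: Varga 9–0.
Varga vs Ekwueme: Varga is ranked higher on 3+2+4 = 9 ballots, Ekwueme on 0. Varga wins 9–0.
Zhou vs Ahmed: Zhou, 7–2.
Zhou vs Park: Zhou preferred on 4 ballots; Park wins 5–4.
Zhou–Janssen: Janssen 5–4.
Zhou vs Ekwueme: Zhou preferred on 4 ballots; Ekwueme wins 5–4.
Ahmed vs Park: 2+4 = 6 for Ahmed, 3 for Park — Ahmed by 6–3.
Ahmed vs Janssen: Janssen, 7–2.
Ahmed vs Ekwueme: Ahmed preferred on 2 ballots; Ekwueme wins 7–2.
Park–Janssen: Janssen 6–3.
Park vs Ekwueme: 0 for Park, 9 for Ekwueme — Ekwueme by 9–0.
Janssen vs Ekwueme: 0 to 9, Ekwueme.
Every candidate wins at least one matchup (Varga beats Zhou; Zhou beats Ahmed; Ahmed beats Park; Park beats Zhou; Janssen beats Zhou; Ekwueme beats Zhou), so there is no Condorcet loser.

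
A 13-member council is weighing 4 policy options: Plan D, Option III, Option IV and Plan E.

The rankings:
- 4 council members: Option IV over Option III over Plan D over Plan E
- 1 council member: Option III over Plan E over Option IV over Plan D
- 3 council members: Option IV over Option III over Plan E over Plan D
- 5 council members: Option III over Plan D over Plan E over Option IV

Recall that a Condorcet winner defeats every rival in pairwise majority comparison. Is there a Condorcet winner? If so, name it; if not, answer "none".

Check each pair by majority over 13 ballots:
Plan D vs Option III: Option III wins 13–0.
Plan D vs Option IV: Option IV wins 8–5.
Plan D vs Plan E: Plan D, 9–4.
Option III–Option IV: Option IV 7–6.
Option III vs Plan E: Option III wins 13–0.
Option IV–Plan E: Option IV 7–6.
Option IV wins every pairwise contest, so Option IV is the Condorcet winner.

Option IV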